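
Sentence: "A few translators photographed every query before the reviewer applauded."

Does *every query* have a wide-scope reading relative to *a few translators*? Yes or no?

The adjunct clause does not contain *every query*, which is the matrix object.
Nothing blocks QR of the lower DP to a position above the higher one, so inverse scope is available.
So *every query* > *a few translators* is among the available readings.

Yes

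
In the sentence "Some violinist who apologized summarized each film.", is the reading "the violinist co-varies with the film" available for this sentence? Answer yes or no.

Yes

This is the *each film* > *some violinist* reading.
*each film* sits in the matrix clause, not in the relative clause on *some violinist*.
No island intervenes, so both surface and inverse scope are derivable.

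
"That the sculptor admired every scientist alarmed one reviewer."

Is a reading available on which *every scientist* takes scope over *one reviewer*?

The DP *every scientist* is contained in the sentential subject *that the sculptor admired every scientist*.
The Sentential Subject Constraint rules out raising the quantifier out of the that-clause subject.
There is no licit LF on which *every scientist* c-commands *one reviewer*.

No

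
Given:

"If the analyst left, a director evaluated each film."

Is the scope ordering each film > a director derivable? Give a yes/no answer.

The adjunct clause does not contain *each film*, which is the matrix object.
QR within a single clause is free, so the lower quantifier may take scope over the higher one.

Yes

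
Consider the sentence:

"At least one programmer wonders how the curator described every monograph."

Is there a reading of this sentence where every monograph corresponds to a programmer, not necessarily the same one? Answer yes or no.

This is the *every monograph* > *at least one programmer* reading.
*every monograph* sits inside the embedded question *how the curator described every monograph*.
QR across an interrogative CP boundary is ruled out as a wh-island violation.
Hence only narrow scope for *every monograph* (under *at least one programmer*) survives.

No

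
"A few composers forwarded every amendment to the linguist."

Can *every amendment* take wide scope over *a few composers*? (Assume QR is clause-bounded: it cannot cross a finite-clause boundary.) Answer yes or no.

Yes

Both DPs are arguments of the same predicate; there is no clause or island boundary between them.
Clause-internal QR can adjoin the lower DP above the subject, yielding the inverse reading.
The sentence is scopally ambiguous between *a few composers* > *every amendment* and *every amendment* > *a few composers*.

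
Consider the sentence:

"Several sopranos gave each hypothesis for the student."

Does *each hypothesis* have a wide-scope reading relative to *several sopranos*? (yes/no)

Yes

Both DPs are arguments of the same predicate; there is no clause or island boundary between them.
Ordinary QR to a clause-peripheral position gives the wide-scope LF for the lower DP.
The sentence is scopally ambiguous between *several sopranos* > *each hypothesis* and *each hypothesis* > *several sopranos*.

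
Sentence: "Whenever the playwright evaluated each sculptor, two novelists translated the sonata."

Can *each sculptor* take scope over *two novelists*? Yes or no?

No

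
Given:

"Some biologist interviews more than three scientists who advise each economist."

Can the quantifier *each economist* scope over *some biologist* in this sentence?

Structurally, *each economist* is inside the relative clause *who advise each economist* modifying *more than three scientists*.
Relative clauses are scope islands: a quantifier cannot QR out of a relative clause to take scope in the matrix clause.
The inverse ordering *each economist* > *some biologist* is therefore underivable.

No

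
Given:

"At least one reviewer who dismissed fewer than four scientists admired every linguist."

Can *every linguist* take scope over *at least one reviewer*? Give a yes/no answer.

The RC *who dismissed fewer than four scientists* is an island, but *every linguist* is not inside it — it is the matrix object, a clausemate of *at least one reviewer*.
Nothing blocks QR of the lower DP to a position above the higher one, so inverse scope is available.
So *every linguist* > *at least one reviewer* is among the available readings.

Yes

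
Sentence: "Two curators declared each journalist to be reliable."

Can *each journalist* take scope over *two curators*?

Yes

The ECM infinitive is scope-transparent — *each journalist* is free to raise above *two curators*.
With no island boundary between them, the object can take inverse scope over the subject via ordinary QR within the clause.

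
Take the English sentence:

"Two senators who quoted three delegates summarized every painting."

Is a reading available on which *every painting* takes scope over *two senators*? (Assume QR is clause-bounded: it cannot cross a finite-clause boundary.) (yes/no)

*every painting* is a matrix argument; only *two senators* is modified by the relative clause *who quoted three delegates*, so the RC island is irrelevant to the target quantifier.
No island intervenes, so both surface and inverse scope are derivable.

Yes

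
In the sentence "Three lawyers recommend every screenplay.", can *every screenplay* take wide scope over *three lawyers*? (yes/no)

Yes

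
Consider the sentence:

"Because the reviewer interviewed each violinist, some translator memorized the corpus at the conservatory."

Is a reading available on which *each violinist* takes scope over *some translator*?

No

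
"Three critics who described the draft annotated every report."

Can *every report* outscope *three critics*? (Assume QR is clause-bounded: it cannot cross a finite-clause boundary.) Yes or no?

The RC *who described the draft* is an island, but *every report* is not inside it — it is the matrix object, a clausemate of *three critics*.
With no island boundary between them, the object can take inverse scope over the subject via ordinary QR within the clause.

Yes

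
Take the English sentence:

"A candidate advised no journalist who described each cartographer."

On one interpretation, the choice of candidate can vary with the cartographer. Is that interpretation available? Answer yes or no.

No

The described interpretation is the *each cartographer* > *a candidate* scoping.
*each cartographer* is embedded in the relative clause *who described each cartographer* modifying *no journalist*.
A relative clause is a scope island — quantifier raising cannot cross its boundary.
*each cartographer* > *a candidate* would require crossing that boundary, which is illicit.
(Only the surface reading survives: one fixed candidate with respect to all the relevant cartographers.)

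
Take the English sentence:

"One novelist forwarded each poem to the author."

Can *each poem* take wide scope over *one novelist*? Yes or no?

*one novelist* and *each poem* are co-arguments of the matrix verb, with nothing but a clause-internal boundary between them.
QR within a single clause is free, so the lower quantifier may take scope over the higher one.

Yes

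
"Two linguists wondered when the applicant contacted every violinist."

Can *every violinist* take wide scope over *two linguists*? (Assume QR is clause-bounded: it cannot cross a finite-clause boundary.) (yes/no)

The target quantifier *every violinist* is part of the embedded question *when the applicant contacted every violinist*.
An indirect question is a wh-island; the filled [Spec,CP] blocks QR across the CP edge.
*every violinist* is confined to the island and cannot take scope over *two linguists*.

No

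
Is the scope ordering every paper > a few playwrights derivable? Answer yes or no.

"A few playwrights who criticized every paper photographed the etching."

No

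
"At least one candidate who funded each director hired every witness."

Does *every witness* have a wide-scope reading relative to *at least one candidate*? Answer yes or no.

The relative clause *who funded each director* modifies *at least one candidate*, but *every witness* is not inside that relative clause — it is an argument of the matrix verb.
Nothing blocks QR of the lower DP to a position above the higher one, so inverse scope is available.
So *every witness* > *at least one candidate* is among the available readings.

Yes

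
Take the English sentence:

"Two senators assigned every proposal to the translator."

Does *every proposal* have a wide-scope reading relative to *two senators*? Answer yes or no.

Yes

*two senators* and *every proposal* are co-arguments of the matrix verb, with nothing but a clause-internal boundary between them.
Ordinary QR to a clause-peripheral position gives the wide-scope LF for the lower DP.
The sentence is scopally ambiguous between *two senators* > *every proposal* and *every proposal* > *two senators*.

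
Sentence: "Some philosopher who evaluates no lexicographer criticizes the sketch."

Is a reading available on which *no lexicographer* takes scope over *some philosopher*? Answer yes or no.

The target quantifier *no lexicographer* is part of the relative clause *who evaluates no lexicographer*.
Relative clauses are scope islands: a quantifier cannot QR out of a relative clause to take scope in the matrix clause.
There is no licit LF on which *no lexicographer* c-commands *some philosopher*.

No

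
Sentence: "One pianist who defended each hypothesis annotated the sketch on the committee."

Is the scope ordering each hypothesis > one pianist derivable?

*each hypothesis* sits inside the relative clause *who defended each hypothesis*.
Quantifiers inside a relative clause are trapped there; the RC boundary blocks QR.
The inverse ordering *each hypothesis* > *one pianist* is therefore underivable.

No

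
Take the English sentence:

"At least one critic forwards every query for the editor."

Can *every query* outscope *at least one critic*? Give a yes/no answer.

Yes

Both DPs are arguments of the same predicate; there is no clause or island boundary between them.
Since no island is crossed, the inverse ordering is licensed alongside surface scope.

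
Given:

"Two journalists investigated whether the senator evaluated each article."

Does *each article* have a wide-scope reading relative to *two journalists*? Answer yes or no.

No

*each article* sits inside the embedded question *whether the senator evaluated each article*.
QR across an interrogative CP boundary is ruled out as a wh-island violation.
So *each article* cannot raise to a position above *two journalists*.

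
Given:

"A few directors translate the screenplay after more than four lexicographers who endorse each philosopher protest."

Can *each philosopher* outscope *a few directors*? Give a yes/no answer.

No

The target quantifier *each philosopher* is part of the relative clause *who endorse each philosopher*, which is itself inside the adjunct *after more than four lexicographers who endorse each philosopher protest*.
Both the relative clause and the enclosing adjunct are scope islands; QR cannot cross either.
So *each philosopher* cannot raise to a position above *a few directors*.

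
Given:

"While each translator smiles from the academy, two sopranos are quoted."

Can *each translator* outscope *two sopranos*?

Structurally, *each translator* is inside the adjunct clause *while each translator smiles from the academy*.
Adjuncts are opaque for quantifier raising; a quantifier in an adjunct stays inside it.
There is no licit LF on which *each translator* c-commands *two sopranos*.

No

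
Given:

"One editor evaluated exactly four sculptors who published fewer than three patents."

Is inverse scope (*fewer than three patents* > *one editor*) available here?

No

Structurally, *fewer than three patents* is inside the relative clause *who published fewer than three patents* modifying *exactly four sculptors*.
Quantifiers inside a relative clause are trapped there; the RC boundary blocks QR.
Hence only narrow scope for *fewer than three patents* (under *one editor*) survives.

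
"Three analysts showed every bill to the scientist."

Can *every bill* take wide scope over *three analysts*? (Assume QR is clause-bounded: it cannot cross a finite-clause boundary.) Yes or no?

Yes

*every bill* is the matrix object and *three analysts* the matrix subject; the two are clausemates.
Since no island is crossed, the inverse ordering is licensed alongside surface scope.
Both orderings are possible: *three analysts* > *every bill* and *every bill* > *three analysts*.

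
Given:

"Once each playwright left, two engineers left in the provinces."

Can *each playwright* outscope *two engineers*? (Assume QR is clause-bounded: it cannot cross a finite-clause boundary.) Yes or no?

Structurally, *each playwright* is inside the adjunct clause *once each playwright left*.
Adjuncts are opaque for quantifier raising; a quantifier in an adjunct stays inside it.
*each playwright* is confined to the island and cannot take scope over *two engineers*.

No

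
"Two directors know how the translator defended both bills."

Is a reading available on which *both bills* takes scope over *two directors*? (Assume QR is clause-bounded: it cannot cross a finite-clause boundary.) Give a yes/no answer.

No

*both bills* sits inside the embedded question *how the translator defended both bills*.
Embedded wh-clauses are opaque for QR, so the quantifier stays inside the question.
Hence only narrow scope for *both bills* (under *two directors*) survives.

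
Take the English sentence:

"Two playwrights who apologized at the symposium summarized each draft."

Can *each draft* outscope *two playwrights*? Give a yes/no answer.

Yes

*each draft* is a matrix argument; only *two playwrights* is modified by the relative clause *who apologized at the symposium*, so the RC island is irrelevant to the target quantifier.
Nothing blocks QR of the lower DP to a position above the higher one, so inverse scope is available.
Both orderings are possible: *two playwrights* > *each draft* and *each draft* > *two playwrights*.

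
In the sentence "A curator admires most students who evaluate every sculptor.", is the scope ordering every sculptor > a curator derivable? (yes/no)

The target quantifier *every sculptor* is part of the relative clause *who evaluate every sculptor* modifying *most students*.
Quantifiers inside a relative clause are trapped there; the RC boundary blocks QR.
So *every sculptor* cannot raise high enough to outscope *a curator*; only the surface ordering *a curator* > *every sculptor* is available.
(Only the surface reading survives: one fixed curator with respect to all the relevant sculptors.)

No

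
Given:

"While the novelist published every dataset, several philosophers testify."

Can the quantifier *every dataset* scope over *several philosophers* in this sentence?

Structurally, *every dataset* is inside the adjunct clause *while the novelist published every dataset*.
Scope out of an adjunct clause is unavailable: QR respects the adjunct-island constraint.
The ordering *every dataset* > *several philosophers* is therefore underivable.

No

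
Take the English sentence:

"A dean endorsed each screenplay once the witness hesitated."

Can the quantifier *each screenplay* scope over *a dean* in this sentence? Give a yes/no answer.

Yes

Neither queried DP is inside the adjunct, so the adjunct-island constraint does not apply.
Ordinary QR to a clause-peripheral position gives the wide-scope LF for the lower DP.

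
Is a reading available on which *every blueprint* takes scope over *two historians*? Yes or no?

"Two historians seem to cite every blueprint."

Infinitival complements of raising predicates do not block QR; *every blueprint* and *two historians* are effectively clausemates.
Nothing blocks QR of the lower DP to a position above the higher one, so inverse scope is available.

Yes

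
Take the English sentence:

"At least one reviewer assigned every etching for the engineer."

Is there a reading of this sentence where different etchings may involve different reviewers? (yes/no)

The paraphrase describes the scope ordering *every etching* > *at least one reviewer*.
*every etching* is the matrix object and *at least one reviewer* the matrix subject; the two are clausemates.
QR within a single clause is free, so the lower quantifier may take scope over the higher one.
The sentence is scopally ambiguous between *at least one reviewer* > *every etching* and *every etching* > *at least one reviewer*.

Yes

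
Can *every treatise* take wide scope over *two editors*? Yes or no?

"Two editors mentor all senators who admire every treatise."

*every treatise* is embedded in the relative clause *who admire every treatise* modifying *all senators*.
Relative clauses are scope islands: a quantifier cannot QR out of a relative clause to take scope in the matrix clause.
So *every treatise* cannot raise high enough to outscope *two editors*; only the surface ordering *two editors* > *every treatise* is available.

No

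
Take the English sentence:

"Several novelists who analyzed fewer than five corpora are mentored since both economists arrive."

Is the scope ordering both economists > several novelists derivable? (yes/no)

No

The DP *both economists* is contained in the adjunct clause *since both economists arrive*.
Scope out of an adjunct clause is unavailable: QR respects the adjunct-island constraint.
The inverse ordering *both economists* > *several novelists* is therefore underivable.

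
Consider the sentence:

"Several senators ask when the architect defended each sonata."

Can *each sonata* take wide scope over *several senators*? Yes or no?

No

*each sonata* sits inside the embedded question *when the architect defended each sonata*.
Embedded questions are wh-islands: a quantifier inside an indirect question cannot QR into the matrix clause.
*each sonata* > *several senators* would require crossing that boundary, which is illicit.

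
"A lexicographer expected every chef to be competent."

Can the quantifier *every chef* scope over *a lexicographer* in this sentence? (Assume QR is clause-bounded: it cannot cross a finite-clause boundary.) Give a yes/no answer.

*every chef* is the subject of an ECM infinitive — the infinitival complement of an ECM verb is not a scope island, so *every chef* can raise into the matrix clause.
QR within a single clause is free, so the lower quantifier may take scope over the higher one.

Yes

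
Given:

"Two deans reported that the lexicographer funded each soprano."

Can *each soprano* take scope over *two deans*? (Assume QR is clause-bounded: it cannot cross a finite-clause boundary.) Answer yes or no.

*each soprano* is embedded in the finite complement clause *that the lexicographer funded each soprano*.
QR is clause-bounded, so the finite complement is a scope island for the embedded quantifier.
*each soprano* is confined to the island and cannot take scope over *two deans*.

No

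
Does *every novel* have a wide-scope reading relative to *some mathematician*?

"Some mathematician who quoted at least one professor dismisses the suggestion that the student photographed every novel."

No

*every novel* is embedded in the complex NP *the suggestion that the student photographed every novel*.
The complex NP is opaque for QR — the quantifier is frozen inside the noun's complement.
*every novel* is confined to the island and cannot take scope over *some mathematician*.
(Only the surface reading survives: one fixed mathematician with respect to all the relevant novels.)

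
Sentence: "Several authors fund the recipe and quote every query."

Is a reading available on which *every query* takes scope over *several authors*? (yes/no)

No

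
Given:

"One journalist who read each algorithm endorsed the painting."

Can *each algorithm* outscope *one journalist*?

No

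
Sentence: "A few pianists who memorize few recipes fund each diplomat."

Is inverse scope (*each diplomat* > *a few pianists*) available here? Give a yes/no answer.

Yes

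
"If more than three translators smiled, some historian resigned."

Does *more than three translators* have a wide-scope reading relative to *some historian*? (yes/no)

No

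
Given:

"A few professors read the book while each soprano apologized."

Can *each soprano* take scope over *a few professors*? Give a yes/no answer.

No

*each soprano* is embedded in the adjunct clause *while each soprano apologized*.
Adjunct clauses are scope islands: a quantifier inside an adjunct cannot raise into the matrix clause.
There is no licit LF on which *each soprano* c-commands *a few professors*.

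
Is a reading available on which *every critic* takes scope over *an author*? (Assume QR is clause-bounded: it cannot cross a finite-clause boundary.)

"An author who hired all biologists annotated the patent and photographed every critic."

No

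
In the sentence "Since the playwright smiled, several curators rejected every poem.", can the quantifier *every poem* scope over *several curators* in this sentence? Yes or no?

*every poem* is a matrix argument; the adjunct is an island but the target quantifier is outside it.
Nothing blocks QR of the lower DP to a position above the higher one, so inverse scope is available.
So *every poem* > *several curators* is among the available readings.

Yes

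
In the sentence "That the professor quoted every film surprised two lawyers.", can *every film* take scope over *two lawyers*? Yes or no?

No

*every film* is embedded in the sentential subject *that the professor quoted every film*.
Clausal subjects are scope islands; QR from inside the subject into the matrix is barred.
*every film* is confined to the island and cannot take scope over *two lawyers*.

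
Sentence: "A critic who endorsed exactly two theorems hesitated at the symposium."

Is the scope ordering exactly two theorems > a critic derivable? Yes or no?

No

Structurally, *exactly two theorems* is inside the relative clause *who endorsed exactly two theorems*.
Relative clauses block scope extraction: QR cannot target a position outside the modified NP.
There is no licit LF on which *exactly two theorems* c-commands *a critic*.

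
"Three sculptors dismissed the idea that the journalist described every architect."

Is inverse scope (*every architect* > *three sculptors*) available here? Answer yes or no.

*every architect* occurs within the complex NP *the idea that the journalist described every architect*.
Since the clause is the complement of a nominal head, the CNPC blocks scope extraction.
*every architect* > *three sculptors* would require crossing that boundary, which is illicit.

No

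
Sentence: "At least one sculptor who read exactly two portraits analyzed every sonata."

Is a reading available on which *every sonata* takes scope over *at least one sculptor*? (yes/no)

The RC *who read exactly two portraits* is an island, but *every sonata* is not inside it — it is the matrix object, a clausemate of *at least one sculptor*.
Ordinary QR to a clause-peripheral position gives the wide-scope LF for the lower DP.

Yes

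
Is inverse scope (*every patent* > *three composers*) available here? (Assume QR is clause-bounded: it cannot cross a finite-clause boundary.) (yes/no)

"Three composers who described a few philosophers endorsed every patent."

The relative clause *who described a few philosophers* modifies *three composers*, but *every patent* is not inside that relative clause — it is an argument of the matrix verb.
No island intervenes, so both surface and inverse scope are derivable.

Yes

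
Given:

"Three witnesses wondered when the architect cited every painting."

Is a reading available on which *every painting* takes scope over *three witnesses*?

No

The DP *every painting* is contained in the embedded question *when the architect cited every painting*.
Embedded questions are wh-islands: a quantifier inside an indirect question cannot QR into the matrix clause.
Hence only narrow scope for *every painting* (under *three witnesses*) survives.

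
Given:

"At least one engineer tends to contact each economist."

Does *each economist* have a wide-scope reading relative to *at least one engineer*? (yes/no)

Yes

*each economist* is the object of the infinitival complement of a raising predicate; raising infinitives are transparent for QR, so the two DPs are in effect clausemates.
QR within a single clause is free, so the lower quantifier may take scope over the higher one.
The sentence is scopally ambiguous between *at least one engineer* > *each economist* and *each economist* > *at least one engineer*.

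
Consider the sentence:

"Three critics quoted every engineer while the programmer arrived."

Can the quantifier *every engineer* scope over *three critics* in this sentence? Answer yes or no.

Yes

*every engineer* is a matrix argument; the adjunct is an island but the target quantifier is outside it.
With no island boundary between them, the object can take inverse scope over the subject via ordinary QR within the clause.
Both orderings are possible: *three critics* > *every engineer* and *every engineer* > *three critics*.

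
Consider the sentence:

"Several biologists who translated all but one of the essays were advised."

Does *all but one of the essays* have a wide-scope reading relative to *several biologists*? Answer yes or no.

Structurally, *all but one of the essays* is inside the relative clause *who translated all but one of the essays*.
Quantifiers inside a relative clause are trapped there; the RC boundary blocks QR.
So the wide-scope reading for *all but one of the essays* is blocked.

No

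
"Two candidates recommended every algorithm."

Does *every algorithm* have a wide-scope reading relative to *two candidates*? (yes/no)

*every algorithm* and *two candidates* are in the same minimal clause.
QR within a single clause is free, so the lower quantifier may take scope over the higher one.

Yes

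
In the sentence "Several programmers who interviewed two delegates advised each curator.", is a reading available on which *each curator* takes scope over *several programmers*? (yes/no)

Yes

The relative clause *who interviewed two delegates* modifies *several programmers*, but *each curator* is not inside that relative clause — it is an argument of the matrix verb.
Since no island is crossed, the inverse ordering is licensed alongside surface scope.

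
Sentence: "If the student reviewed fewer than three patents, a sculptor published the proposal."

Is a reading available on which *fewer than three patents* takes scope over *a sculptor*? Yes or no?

No

Structurally, *fewer than three patents* is inside the adjunct clause *if the student reviewed fewer than three patents*.
Scope out of an adjunct clause is unavailable: QR respects the adjunct-island constraint.
*fewer than three patents* is confined to the island and cannot take scope over *a sculptor*.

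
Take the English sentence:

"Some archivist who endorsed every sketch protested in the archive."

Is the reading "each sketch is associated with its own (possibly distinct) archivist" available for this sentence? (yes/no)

This is the *every sketch* > *some archivist* reading.
*every sketch* is embedded in the relative clause *who endorsed every sketch*.
Quantifiers inside a relative clause are trapped there; the RC boundary blocks QR.
*every sketch* is confined to the island and cannot take scope over *some archivist*.

No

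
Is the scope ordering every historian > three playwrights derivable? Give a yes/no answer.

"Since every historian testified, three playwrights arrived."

No

Structurally, *every historian* is inside the adjunct clause *since every historian testified*.
The adjunct-island constraint bars QR out of an adverbial clause.
*every historian* is confined to the island and cannot take scope over *three playwrights*.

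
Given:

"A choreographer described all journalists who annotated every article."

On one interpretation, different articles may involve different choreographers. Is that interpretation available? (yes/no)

That reading corresponds to *every article* > *a choreographer*.
The target quantifier *every article* is part of the relative clause *who annotated every article* modifying *all journalists*.
The relative clause forms an island for QR, so the quantifier is confined to the head noun's restrictor.
There is no licit LF on which *every article* c-commands *a choreographer*.

No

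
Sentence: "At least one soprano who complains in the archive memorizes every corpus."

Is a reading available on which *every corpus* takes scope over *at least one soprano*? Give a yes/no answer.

Yes

*every corpus* is a matrix argument; only *at least one soprano* is modified by the relative clause *who complains in the archive*, so the RC island is irrelevant to the target quantifier.
No island intervenes, so both surface and inverse scope are derivable.
So *every corpus* > *at least one soprano* is among the available readings.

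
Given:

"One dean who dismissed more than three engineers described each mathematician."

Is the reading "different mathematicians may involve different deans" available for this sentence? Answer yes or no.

The paraphrase describes the scope ordering *each mathematician* > *one dean*.
*each mathematician* sits in the matrix clause, not in the relative clause on *one dean*.
Nothing blocks QR of the lower DP to a position above the higher one, so inverse scope is available.

Yes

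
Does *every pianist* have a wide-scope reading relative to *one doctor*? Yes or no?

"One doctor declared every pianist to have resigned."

Yes

This is an ECM construction: *every pianist* is the infinitival subject, Case-marked by the matrix verb, and the infinitive is transparent for QR.
QR within a single clause is free, so the lower quantifier may take scope over the higher one.
So *every pianist* > *one doctor* is among the available readings.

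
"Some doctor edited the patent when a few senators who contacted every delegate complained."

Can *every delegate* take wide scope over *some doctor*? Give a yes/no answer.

No

The DP *every delegate* is contained in the relative clause *who contacted every delegate*, which is itself inside the adjunct *when a few senators who contacted every delegate complained*.
The quantifier would have to escape first the RC and then the adjunct — two independent island violations.
So *every delegate* cannot raise high enough to outscope *some doctor*; only the surface ordering *some doctor* > *every delegate* is available.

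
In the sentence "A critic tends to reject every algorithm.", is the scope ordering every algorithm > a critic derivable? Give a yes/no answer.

Yes

Raising constructions are monoclausal for scope purposes; *every algorithm* is not separated from *a critic* by any island.
Clause-internal QR can adjoin the lower DP above the subject, yielding the inverse reading.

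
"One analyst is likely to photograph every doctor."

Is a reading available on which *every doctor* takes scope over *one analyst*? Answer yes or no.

The matrix predicate is a raising verb, whose infinitival complement is not a scope island — *every doctor* can QR into the matrix clause.
Clause-internal QR can adjoin the lower DP above the subject, yielding the inverse reading.

Yes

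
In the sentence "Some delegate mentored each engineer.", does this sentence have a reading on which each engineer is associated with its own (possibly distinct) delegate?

The described interpretation is the *each engineer* > *some delegate* scoping.
*each engineer* and *some delegate* are in the same minimal clause.
QR within a single clause is free, so the lower quantifier may take scope over the higher one.
The sentence is scopally ambiguous between *some delegate* > *each engineer* and *each engineer* > *some delegate*.

Yes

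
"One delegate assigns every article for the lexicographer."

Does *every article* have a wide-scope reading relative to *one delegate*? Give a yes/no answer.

*one delegate* and *every article* are co-arguments of the matrix verb, with nothing but a clause-internal boundary between them.
QR within a single clause is free, so the lower quantifier may take scope over the higher one.

Yes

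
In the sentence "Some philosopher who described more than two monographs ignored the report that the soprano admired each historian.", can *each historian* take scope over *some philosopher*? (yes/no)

The DP *each historian* is contained in the complex NP *the report that the soprano admired each historian*.
Noun-complement clauses are scope islands (the Complex NP Constraint): a quantifier inside one cannot scope into the matrix.
There is no licit LF on which *each historian* c-commands *some philosopher*.
(Only the surface reading survives: one fixed philosopher with respect to all the relevant historians.)

No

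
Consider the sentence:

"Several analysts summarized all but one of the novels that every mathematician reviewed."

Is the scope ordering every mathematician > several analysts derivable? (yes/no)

*every mathematician* occurs within the relative clause *that every mathematician reviewed* modifying *all but one of the novels*.
The relative clause forms an island for QR, so the quantifier is confined to the head noun's restrictor.
*every mathematician* > *several analysts* would require crossing that boundary, which is illicit.

No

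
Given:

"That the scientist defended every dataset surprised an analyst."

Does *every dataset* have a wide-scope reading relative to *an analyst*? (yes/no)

No

The target quantifier *every dataset* is part of the sentential subject *that the scientist defended every dataset*.
The subject-island constraint blocks QR out of a clausal subject.
So the wide-scope reading for *every dataset* is blocked.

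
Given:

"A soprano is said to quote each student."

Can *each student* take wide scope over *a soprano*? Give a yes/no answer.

Yes

The matrix predicate is a raising verb, whose infinitival complement is not a scope island — *each student* can QR into the matrix clause.
Nothing blocks QR of the lower DP to a position above the higher one, so inverse scope is available.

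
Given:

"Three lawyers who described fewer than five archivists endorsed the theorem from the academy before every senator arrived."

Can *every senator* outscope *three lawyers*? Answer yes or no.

No

*every senator* sits inside the adjunct clause *before every senator arrived*.
Since the clause is an adjunct (not a complement), the Adjunct Condition blocks QR across its edge.
There is no licit LF on which *every senator* c-commands *three lawyers*.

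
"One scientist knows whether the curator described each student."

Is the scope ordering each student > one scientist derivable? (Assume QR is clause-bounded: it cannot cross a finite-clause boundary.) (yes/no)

*each student* sits inside the embedded question *whether the curator described each student*.
QR across an interrogative CP boundary is ruled out as a wh-island violation.
*each student* is confined to the island and cannot take scope over *one scientist*.
(Only the surface reading survives: one fixed scientist with respect to all the relevant students.)

No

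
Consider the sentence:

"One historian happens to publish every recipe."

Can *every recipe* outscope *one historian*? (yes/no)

*every recipe* is the object of the infinitival complement of a raising predicate; raising infinitives are transparent for QR, so the two DPs are in effect clausemates.
Since no island is crossed, the inverse ordering is licensed alongside surface scope.

Yes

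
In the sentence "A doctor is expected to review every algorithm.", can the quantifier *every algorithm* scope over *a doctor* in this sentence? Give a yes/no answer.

Raising constructions are monoclausal for scope purposes; *every algorithm* is not separated from *a doctor* by any island.
Nothing blocks QR of the lower DP to a position above the higher one, so inverse scope is available.
Both orderings are possible: *a doctor* > *every algorithm* and *every algorithm* > *a doctor*.

Yes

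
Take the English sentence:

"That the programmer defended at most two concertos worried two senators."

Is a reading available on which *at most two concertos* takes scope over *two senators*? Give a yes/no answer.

No

The target quantifier *at most two concertos* is part of the sentential subject *that the programmer defended at most two concertos*.
Clausal subjects are scope islands; QR from inside the subject into the matrix is barred.
So *at most two concertos* cannot raise to a position above *two senators*.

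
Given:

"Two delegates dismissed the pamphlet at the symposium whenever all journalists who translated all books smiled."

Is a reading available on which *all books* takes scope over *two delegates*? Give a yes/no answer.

*all books* occurs within the relative clause *who translated all books*, which is itself inside the adjunct *whenever all journalists who translated all books smiled*.
Even if one barrier were somehow void, the other would still block QR.
So *all books* cannot raise to a position above *two delegates*.

No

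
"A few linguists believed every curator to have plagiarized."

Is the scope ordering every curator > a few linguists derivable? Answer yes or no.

*every curator* is the subject of an ECM infinitive — the infinitival complement of an ECM verb is not a scope island, so *every curator* can raise into the matrix clause.
Nothing blocks QR of the lower DP to a position above the higher one, so inverse scope is available.
The sentence is scopally ambiguous between *a few linguists* > *every curator* and *every curator* > *a few linguists*.

Yes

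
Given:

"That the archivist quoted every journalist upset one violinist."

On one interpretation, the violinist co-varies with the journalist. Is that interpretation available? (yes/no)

No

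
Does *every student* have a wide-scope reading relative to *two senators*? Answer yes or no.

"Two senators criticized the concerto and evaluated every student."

No

*every student* is embedded in one conjunct of the coordinate structure (*evaluated every student*).
QR out of a conjunct would have to apply non-ATB, which the CSC forbids.
*every student* is confined to the island and cannot take scope over *two senators*.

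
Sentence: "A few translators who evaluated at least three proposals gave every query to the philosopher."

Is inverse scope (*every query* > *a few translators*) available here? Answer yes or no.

*every query* sits in the matrix clause, not in the relative clause on *a few translators*.
Ordinary QR to a clause-peripheral position gives the wide-scope LF for the lower DP.

Yes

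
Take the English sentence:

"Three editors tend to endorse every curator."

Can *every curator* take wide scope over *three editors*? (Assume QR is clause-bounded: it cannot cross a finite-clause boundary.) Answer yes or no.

Yes

Infinitival complements of raising predicates do not block QR; *every curator* and *three editors* are effectively clausemates.
Nothing blocks QR of the lower DP to a position above the higher one, so inverse scope is available.
The sentence is scopally ambiguous between *three editors* > *every curator* and *every curator* > *three editors*.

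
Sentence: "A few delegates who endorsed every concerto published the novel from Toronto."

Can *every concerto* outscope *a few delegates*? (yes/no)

No

The target quantifier *every concerto* is part of the relative clause *who endorsed every concerto*.
QR out of a relative clause is ruled out by the relative-clause island constraint.
There is no licit LF on which *every concerto* c-commands *a few delegates*.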